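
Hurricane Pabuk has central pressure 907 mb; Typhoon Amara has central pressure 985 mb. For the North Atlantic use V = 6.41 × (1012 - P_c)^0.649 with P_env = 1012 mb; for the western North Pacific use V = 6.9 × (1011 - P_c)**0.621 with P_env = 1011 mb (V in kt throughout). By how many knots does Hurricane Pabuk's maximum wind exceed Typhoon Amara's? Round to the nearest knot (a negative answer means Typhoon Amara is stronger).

79 kt

Hurricane Pabuk: ΔP = 105; V ≈ 6.41 × 105^0.649 ≈ 131.40 kt.
Typhoon Amara: ΔP = 26; V ≈ 6.9 × 26^0.621 ≈ 52.19 kt.
Difference ≈ 131.40 − 52.19 = 79.21 → 79 kt.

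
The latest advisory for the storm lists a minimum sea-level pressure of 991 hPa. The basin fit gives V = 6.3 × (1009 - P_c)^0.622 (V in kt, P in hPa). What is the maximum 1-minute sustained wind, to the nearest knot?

ΔP = 1009 − 991 = 18 hPa.
18^0.622 ≈ 6.036.
V ≈ 6.3 × 6.036 ≈ 38.0 kt.

38 kt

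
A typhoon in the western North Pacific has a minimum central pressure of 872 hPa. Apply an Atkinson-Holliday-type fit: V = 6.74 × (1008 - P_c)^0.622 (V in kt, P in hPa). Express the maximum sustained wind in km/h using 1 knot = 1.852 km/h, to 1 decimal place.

ΔP = 1008 − 872 = 136 hPa.
V ≈ 6.74 × 136^0.622 = 6.74 × 21.235 ≈ 143.127 kt.
143.127 × 1.852 ≈ 265.07 km/h → 265.1 km/h.

265.1 km/h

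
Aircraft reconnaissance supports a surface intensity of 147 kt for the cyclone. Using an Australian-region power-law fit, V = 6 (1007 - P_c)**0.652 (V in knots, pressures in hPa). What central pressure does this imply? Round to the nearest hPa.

872 hPa

ΔP = (V / 6)^(1/0.652) = (147/6)^1.534.
147/6 = 24.500; 24.500^1.534 ≈ 135.09 hPa.
P_c = 1007 − 135.09 = 871.91 ≈ 872 hPa.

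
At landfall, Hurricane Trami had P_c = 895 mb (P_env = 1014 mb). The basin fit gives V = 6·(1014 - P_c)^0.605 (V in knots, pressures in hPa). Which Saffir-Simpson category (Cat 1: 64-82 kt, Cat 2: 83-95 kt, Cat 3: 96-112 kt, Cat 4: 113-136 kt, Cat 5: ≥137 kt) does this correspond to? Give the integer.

ΔP = 1014 − 895 = 119 mb.
V ≈ 6 × 119^0.605 = 6 × 18.02 ≈ 108 kt.
108 kt falls in the Category 3 band.

3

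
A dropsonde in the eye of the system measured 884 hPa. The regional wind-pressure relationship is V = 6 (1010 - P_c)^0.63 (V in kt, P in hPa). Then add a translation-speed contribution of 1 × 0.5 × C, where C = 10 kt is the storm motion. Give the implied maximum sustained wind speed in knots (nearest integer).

131 kt

ΔP = 1010 − 884 = 126 hPa.
126^0.63 ≈ 21.049.
V ≈ 6 × 21.049 ≈ 126.3 kt.
Translation term: 1 × 0.5 × 10 = 5 kt.
Corrected V ≈ 131.3 kt → 131 kt.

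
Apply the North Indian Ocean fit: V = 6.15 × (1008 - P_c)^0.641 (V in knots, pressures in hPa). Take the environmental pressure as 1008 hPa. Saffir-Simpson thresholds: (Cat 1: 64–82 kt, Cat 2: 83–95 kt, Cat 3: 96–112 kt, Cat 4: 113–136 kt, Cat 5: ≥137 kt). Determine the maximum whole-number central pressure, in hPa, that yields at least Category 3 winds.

Category 3 begins at V = 96 kt.
Required ΔP = (96/6.15)^(1/0.641) = 15.610^1.560 ≈ 72.74 hPa.
P_c ≤ 1008 − 72.74 = 935.26, so the highest integer P_c is 935 hPa.

935 hPa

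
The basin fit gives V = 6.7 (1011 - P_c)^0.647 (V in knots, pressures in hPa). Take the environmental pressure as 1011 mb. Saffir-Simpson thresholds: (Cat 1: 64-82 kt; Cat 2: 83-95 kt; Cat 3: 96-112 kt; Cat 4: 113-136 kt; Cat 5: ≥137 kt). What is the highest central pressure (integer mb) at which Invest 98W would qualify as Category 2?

962 mb

Category 2 begins at V = 83 kt.
Required ΔP = (83/6.7)^(1/0.647) = 12.388^1.546 ≈ 48.90 mb.
P_c ≤ 1011 − 48.90 = 962.10, so the highest integer P_c is 962 mb.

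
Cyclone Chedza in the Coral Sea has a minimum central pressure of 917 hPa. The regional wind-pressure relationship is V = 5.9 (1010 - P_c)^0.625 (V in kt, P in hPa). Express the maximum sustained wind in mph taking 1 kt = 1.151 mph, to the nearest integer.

115 mph

ΔP = 1010 − 917 = 93 hPa.
V ≈ 5.9 × 93^0.625 = 5.9 × 16.994 ≈ 100.266 kt.
100.266 × 1.151 ≈ 115.41 mph → 115 mph.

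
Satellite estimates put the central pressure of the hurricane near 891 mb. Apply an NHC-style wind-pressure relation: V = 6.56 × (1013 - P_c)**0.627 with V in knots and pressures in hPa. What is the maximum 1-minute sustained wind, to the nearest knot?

133 kt

ΔP = 1013 − 891 = 122 mb.
122^0.627 ≈ 20.330.
V ≈ 6.56 × 20.330 ≈ 133.4 kt.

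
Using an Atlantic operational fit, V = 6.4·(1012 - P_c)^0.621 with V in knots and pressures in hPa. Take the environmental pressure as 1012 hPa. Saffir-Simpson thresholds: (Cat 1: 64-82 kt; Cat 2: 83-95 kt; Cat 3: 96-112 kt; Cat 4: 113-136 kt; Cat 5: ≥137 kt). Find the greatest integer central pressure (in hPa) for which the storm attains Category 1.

971 hPa

Category 1 begins at V = 64 kt.
Required ΔP = (64/6.4)^(1/0.621) = 10.000^1.610 ≈ 40.77 hPa.
P_c ≤ 1012 − 40.77 = 971.23, so the highest integer P_c is 971 hPa.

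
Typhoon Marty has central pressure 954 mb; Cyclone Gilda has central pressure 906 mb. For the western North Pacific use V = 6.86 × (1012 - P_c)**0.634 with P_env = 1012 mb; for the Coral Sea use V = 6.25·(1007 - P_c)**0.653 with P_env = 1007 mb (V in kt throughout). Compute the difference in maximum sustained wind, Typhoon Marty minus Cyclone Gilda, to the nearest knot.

Typhoon Marty: ΔP = 58; V ≈ 6.86 × 58^0.634 ≈ 90.02 kt.
Cyclone Gilda: ΔP = 101; V ≈ 6.25 × 101^0.653 ≈ 127.26 kt.
Difference ≈ 90.02 − 127.26 = -37.24 → -37 kt.

-37 kt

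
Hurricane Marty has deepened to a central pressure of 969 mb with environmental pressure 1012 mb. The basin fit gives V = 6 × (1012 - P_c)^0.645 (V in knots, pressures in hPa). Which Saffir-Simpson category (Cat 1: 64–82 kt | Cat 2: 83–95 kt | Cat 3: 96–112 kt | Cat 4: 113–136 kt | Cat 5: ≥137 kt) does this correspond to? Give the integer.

1

ΔP = 1012 − 969 = 43 mb.
V ≈ 6 × 43^0.645 = 6 × 11.31 ≈ 68 kt.
68 kt falls in the Category 1 band.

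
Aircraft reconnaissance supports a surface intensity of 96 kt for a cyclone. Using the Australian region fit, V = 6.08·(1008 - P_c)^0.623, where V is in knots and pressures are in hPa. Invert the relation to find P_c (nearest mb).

ΔP = (V / 6.08)^(1/0.623) = (96/6.08)^1.605.
96/6.08 = 15.789; 15.789^1.605 ≈ 83.86 mb.
P_c = 1008 − 83.86 = 924.14 ≈ 924 mb.

924 mb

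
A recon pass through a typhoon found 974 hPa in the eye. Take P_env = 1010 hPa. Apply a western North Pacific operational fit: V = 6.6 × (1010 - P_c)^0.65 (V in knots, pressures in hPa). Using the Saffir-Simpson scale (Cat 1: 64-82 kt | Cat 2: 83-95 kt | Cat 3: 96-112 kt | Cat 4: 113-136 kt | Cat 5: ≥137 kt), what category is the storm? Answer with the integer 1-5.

ΔP = 1010 − 974 = 36 hPa.
V ≈ 6.6 × 36^0.65 = 6.6 × 10.27 ≈ 68 kt.
68 kt falls in the Category 1 band.

1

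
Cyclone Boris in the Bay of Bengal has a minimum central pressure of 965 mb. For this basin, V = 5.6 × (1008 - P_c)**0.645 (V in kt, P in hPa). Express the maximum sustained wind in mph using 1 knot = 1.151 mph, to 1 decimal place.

ΔP = 1008 − 965 = 43 mb.
V ≈ 5.6 × 43^0.645 = 5.6 × 11.313 ≈ 63.354 kt.
63.354 × 1.151 ≈ 72.92 mph → 72.9 mph.

72.9 mph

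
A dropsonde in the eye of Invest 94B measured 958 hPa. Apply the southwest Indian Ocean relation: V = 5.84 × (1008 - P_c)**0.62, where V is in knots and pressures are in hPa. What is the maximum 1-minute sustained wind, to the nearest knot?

66 kt

ΔP = 1008 − 958 = 50 hPa.
50^0.62 ≈ 11.307.
V ≈ 5.84 × 11.307 ≈ 66.0 kt.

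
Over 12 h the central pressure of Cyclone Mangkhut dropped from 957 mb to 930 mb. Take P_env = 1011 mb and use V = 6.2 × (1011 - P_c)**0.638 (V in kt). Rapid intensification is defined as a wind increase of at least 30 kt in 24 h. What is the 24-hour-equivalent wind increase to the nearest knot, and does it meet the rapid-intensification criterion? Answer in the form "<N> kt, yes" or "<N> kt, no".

47 kt, yes

V₁: ΔP = 54, V ≈ 6.2 × 54^0.638 ≈ 79.01 kt.
V₂: ΔP = 81, V ≈ 6.2 × 81^0.638 ≈ 102.33 kt.
ΔV over 12 h = 23.32 kt → 24 h equivalent = 23.32 × 24/12 ≈ 46.64 kt.
47 kt ≥ 30 kt ⇒ rapid intensification.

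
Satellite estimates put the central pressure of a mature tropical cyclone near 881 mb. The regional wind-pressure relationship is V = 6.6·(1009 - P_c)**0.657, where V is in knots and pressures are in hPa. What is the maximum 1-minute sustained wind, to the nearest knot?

ΔP = 1009 − 881 = 128 mb.
128^0.657 ≈ 24.235.
V ≈ 6.6 × 24.235 ≈ 159.9 kt.

160 kt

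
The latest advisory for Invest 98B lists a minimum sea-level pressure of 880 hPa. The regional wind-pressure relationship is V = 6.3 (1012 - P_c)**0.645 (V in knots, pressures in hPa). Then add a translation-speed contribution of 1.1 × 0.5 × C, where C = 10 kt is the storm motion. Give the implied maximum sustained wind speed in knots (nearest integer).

ΔP = 1012 − 880 = 132 hPa.
132^0.645 ≈ 23.322.
V ≈ 6.3 × 23.322 ≈ 146.9 kt.
Translation term: 1.1 × 0.5 × 10 = 5.5 kt.
Corrected V ≈ 152.4 kt → 152 kt.

152 kt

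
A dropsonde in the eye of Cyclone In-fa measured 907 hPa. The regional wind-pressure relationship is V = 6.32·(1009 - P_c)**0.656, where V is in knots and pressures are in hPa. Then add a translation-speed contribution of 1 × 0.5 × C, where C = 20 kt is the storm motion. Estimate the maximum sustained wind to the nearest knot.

ΔP = 1009 − 907 = 102 hPa.
102^0.656 ≈ 20.780.
V ≈ 6.32 × 20.780 ≈ 131.3 kt.
Translation term: 1 × 0.5 × 20 = 10 kt.
Corrected V ≈ 141.3 kt → 141 kt.

141 kt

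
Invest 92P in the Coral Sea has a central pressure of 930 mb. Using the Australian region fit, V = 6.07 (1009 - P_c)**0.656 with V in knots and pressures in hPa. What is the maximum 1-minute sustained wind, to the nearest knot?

107 kt

ΔP = 1009 − 930 = 79 mb.
79^0.656 ≈ 17.573.
V ≈ 6.07 × 17.573 ≈ 106.7 kt.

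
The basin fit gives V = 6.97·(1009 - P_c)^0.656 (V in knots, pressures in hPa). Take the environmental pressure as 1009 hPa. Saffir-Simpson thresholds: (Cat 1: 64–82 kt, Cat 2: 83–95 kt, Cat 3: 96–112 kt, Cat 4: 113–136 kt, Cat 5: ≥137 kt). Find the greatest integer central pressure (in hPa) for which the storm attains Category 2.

Category 2 begins at V = 83 kt.
Required ΔP = (83/6.97)^(1/0.656) = 11.908^1.524 ≈ 43.65 hPa.
P_c ≤ 1009 − 43.65 = 965.35, so the highest integer P_c is 965 hPa.

965 hPa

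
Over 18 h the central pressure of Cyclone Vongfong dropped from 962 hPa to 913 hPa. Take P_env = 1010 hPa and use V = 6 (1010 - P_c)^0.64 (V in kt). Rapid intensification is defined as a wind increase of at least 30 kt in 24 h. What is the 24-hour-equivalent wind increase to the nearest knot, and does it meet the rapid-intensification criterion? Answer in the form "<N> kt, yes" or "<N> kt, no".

54 kt, yes

V₁: ΔP = 48, V ≈ 6 × 48^0.64 ≈ 71.47 kt.
V₂: ΔP = 97, V ≈ 6 × 97^0.64 ≈ 112.12 kt.
ΔV over 18 h = 40.65 kt → 24 h equivalent = 40.65 × 24/18 ≈ 54.20 kt.
54 kt ≥ 30 kt ⇒ rapid intensification.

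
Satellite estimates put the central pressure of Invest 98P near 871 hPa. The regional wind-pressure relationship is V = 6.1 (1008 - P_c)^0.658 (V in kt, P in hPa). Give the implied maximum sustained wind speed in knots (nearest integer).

ΔP = 1008 − 871 = 137 hPa.
137^0.658 ≈ 25.466.
V ≈ 6.1 × 25.466 ≈ 155.3 kt.

155 kt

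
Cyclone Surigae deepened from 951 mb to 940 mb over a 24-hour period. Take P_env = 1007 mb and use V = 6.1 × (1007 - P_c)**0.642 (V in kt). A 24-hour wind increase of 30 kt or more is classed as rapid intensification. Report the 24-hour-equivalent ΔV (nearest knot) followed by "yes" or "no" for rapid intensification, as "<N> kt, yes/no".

V₁: ΔP = 56, V ≈ 6.1 × 56^0.642 ≈ 80.85 kt.
V₂: ΔP = 67, V ≈ 6.1 × 67^0.642 ≈ 90.71 kt.
ΔV over 24 h = 9.86 kt → 24 h equivalent = 9.86 × 24/24 ≈ 9.86 kt.
10 kt < 30 kt ⇒ not rapid intensification.

10 kt, no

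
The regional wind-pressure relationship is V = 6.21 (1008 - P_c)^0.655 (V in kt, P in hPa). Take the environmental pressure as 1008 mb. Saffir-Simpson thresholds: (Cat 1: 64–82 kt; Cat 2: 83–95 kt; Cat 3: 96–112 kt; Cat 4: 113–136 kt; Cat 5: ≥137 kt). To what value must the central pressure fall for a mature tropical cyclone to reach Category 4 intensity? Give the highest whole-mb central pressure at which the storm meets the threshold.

924 mb

Category 4 begins at V = 113 kt.
Required ΔP = (113/6.21)^(1/0.655) = 18.196^1.527 ≈ 83.88 mb.
P_c ≤ 1008 − 83.88 = 924.12, so the highest integer P_c is 924 mb.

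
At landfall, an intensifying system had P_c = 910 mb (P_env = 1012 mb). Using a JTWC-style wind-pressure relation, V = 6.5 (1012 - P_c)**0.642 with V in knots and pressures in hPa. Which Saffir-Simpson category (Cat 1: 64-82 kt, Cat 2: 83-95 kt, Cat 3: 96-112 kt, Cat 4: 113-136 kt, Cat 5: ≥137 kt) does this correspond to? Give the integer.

4

ΔP = 1012 − 910 = 102 mb.
V ≈ 6.5 × 102^0.642 = 6.5 × 19.48 ≈ 127 kt.
127 kt falls in the Category 4 band.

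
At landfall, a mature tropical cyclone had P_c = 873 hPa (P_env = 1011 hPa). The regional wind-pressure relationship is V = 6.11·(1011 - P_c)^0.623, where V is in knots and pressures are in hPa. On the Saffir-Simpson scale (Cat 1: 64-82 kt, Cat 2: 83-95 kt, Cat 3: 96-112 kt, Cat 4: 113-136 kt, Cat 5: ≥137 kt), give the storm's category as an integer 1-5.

4

ΔP = 1011 − 873 = 138 hPa.
V ≈ 6.11 × 138^0.623 = 6.11 × 21.53 ≈ 132 kt.
132 kt falls in the Category 4 band.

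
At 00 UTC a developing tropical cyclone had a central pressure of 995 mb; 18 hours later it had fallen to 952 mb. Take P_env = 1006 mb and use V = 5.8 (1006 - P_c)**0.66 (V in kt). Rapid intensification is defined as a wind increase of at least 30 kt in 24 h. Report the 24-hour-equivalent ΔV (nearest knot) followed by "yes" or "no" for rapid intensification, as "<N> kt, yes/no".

70 kt, yes

V₁: ΔP = 11, V ≈ 5.8 × 11^0.66 ≈ 28.23 kt.
V₂: ΔP = 54, V ≈ 5.8 × 54^0.66 ≈ 80.69 kt.
ΔV over 18 h = 52.46 kt → 24 h equivalent = 52.46 × 24/18 ≈ 69.95 kt.
70 kt ≥ 30 kt ⇒ rapid intensification.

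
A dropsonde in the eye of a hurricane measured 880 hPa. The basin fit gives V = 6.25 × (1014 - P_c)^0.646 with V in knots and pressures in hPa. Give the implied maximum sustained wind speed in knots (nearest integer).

148 kt

ΔP = 1014 − 880 = 134 hPa.
134^0.646 ≈ 23.665.
V ≈ 6.25 × 23.665 ≈ 147.9 kt.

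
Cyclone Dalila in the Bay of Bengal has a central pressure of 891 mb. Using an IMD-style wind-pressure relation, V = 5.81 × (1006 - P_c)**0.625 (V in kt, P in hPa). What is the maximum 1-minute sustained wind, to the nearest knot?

ΔP = 1006 − 891 = 115 mb.
115^0.625 ≈ 19.406.
V ≈ 5.81 × 19.406 ≈ 112.7 kt.

113 kt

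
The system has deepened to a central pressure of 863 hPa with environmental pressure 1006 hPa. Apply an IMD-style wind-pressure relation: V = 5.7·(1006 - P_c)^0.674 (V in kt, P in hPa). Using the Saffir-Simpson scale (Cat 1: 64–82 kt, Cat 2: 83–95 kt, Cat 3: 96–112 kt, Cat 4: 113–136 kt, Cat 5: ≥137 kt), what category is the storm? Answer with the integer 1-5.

5

ΔP = 1006 − 863 = 143 hPa.
V ≈ 5.7 × 143^0.674 = 5.7 × 28.36 ≈ 162 kt.
162 kt falls in the Category 5 band.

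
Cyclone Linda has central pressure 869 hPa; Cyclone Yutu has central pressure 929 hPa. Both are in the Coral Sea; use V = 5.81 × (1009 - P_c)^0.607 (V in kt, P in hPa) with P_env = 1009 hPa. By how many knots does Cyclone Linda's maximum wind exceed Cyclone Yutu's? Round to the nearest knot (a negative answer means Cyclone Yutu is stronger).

Cyclone Linda: ΔP = 140; V ≈ 5.81 × 140^0.607 ≈ 116.65 kt.
Cyclone Yutu: ΔP = 80; V ≈ 5.81 × 80^0.607 ≈ 83.05 kt.
Difference ≈ 116.65 − 83.05 = 33.60 → 34 kt.

34 kt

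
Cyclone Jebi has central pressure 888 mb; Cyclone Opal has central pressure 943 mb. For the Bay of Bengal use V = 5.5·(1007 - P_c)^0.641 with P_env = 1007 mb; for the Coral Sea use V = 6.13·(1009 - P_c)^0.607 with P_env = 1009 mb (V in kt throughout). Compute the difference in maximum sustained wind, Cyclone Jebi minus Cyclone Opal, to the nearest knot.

Cyclone Jebi: ΔP = 119; V ≈ 5.5 × 119^0.641 ≈ 117.70 kt.
Cyclone Opal: ΔP = 66; V ≈ 6.13 × 66^0.607 ≈ 77.97 kt.
Difference ≈ 117.70 − 77.97 = 39.73 → 40 kt.

40 kt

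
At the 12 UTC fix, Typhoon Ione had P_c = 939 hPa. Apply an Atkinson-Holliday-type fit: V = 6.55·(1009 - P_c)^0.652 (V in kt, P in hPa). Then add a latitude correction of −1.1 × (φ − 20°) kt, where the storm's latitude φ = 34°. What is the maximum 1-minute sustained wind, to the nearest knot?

ΔP = 1009 − 939 = 70 hPa.
70^0.652 ≈ 15.959.
V ≈ 6.55 × 15.959 ≈ 104.5 kt.
Latitude correction: −1.1 × (34 − 20) = -15.4 kt.
Corrected V ≈ 89.1 kt → 89 kt.

89 kt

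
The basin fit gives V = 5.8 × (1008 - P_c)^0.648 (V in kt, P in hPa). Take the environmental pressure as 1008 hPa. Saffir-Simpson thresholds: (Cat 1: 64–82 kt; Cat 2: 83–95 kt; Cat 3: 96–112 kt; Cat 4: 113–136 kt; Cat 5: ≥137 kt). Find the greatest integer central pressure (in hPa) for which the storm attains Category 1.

967 hPa

Category 1 begins at V = 64 kt.
Required ΔP = (64/5.8)^(1/0.648) = 11.034^1.543 ≈ 40.66 hPa.
P_c ≤ 1008 − 40.66 = 967.34, so the highest integer P_c is 967 hPa.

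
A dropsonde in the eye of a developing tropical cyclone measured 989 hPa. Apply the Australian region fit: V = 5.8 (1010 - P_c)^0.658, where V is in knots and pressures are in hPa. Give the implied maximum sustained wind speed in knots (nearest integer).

ΔP = 1010 − 989 = 21 hPa.
21^0.658 ≈ 7.413.
V ≈ 5.8 × 7.413 ≈ 43.0 kt.

43 kt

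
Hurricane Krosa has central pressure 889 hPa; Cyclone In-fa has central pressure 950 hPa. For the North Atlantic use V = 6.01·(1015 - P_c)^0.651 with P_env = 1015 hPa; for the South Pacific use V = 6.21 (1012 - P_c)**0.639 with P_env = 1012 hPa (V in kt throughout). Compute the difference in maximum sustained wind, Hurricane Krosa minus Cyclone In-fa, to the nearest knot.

53 kt

Hurricane Krosa: ΔP = 126; V ≈ 6.01 × 126^0.651 ≈ 140.03 kt.
Cyclone In-fa: ΔP = 62; V ≈ 6.21 × 62^0.639 ≈ 86.78 kt.
Difference ≈ 140.03 − 86.78 = 53.25 → 53 kt.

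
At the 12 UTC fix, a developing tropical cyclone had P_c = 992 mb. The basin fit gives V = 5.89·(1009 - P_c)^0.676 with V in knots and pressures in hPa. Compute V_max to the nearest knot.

ΔP = 1009 − 992 = 17 mb.
17^0.676 ≈ 6.789.
V ≈ 5.89 × 6.789 ≈ 40.0 kt.

40 kt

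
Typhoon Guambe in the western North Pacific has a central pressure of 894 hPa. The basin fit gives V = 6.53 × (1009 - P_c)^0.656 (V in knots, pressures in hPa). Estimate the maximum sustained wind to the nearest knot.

ΔP = 1009 − 894 = 115 hPa.
115^0.656 ≈ 22.481.
V ≈ 6.53 × 22.481 ≈ 146.8 kt.

147 kt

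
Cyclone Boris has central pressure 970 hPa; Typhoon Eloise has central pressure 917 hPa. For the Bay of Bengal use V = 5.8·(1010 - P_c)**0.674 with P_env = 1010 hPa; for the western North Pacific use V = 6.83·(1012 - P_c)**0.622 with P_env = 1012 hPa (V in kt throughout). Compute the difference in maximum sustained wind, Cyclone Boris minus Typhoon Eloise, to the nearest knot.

-46 kt

Cyclone Boris: ΔP = 40; V ≈ 5.8 × 40^0.674 ≈ 69.70 kt.
Typhoon Eloise: ΔP = 95; V ≈ 6.83 × 95^0.622 ≈ 116.03 kt.
Difference ≈ 69.70 − 116.03 = -46.33 → -46 kt.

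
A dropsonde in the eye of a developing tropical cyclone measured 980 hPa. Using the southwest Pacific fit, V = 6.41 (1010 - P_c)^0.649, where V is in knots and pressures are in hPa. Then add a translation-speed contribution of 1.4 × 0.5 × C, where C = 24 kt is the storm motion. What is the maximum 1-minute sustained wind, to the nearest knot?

ΔP = 1010 − 980 = 30 hPa.
30^0.649 ≈ 9.092.
V ≈ 6.41 × 9.092 ≈ 58.3 kt.
Translation term: 1.4 × 0.5 × 24 = 16.8 kt.
Corrected V ≈ 75.1 kt → 75 kt.

75 kt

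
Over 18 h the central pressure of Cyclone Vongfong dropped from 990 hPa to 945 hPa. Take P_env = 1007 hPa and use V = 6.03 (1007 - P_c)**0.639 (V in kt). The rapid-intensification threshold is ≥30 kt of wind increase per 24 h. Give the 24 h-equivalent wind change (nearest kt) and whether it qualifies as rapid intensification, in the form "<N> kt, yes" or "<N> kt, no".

63 kt, yes

V₁: ΔP = 17, V ≈ 6.03 × 17^0.639 ≈ 36.86 kt.
V₂: ΔP = 62, V ≈ 6.03 × 62^0.639 ≈ 84.27 kt.
ΔV over 18 h = 47.41 kt → 24 h equivalent = 47.41 × 24/18 ≈ 63.21 kt.
63 kt ≥ 30 kt ⇒ rapid intensification.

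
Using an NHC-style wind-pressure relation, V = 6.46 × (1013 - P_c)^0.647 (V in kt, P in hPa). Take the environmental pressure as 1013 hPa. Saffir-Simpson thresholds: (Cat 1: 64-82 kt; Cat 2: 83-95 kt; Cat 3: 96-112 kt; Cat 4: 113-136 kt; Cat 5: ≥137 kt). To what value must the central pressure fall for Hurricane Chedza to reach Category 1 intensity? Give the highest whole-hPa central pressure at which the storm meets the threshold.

978 hPa

Category 1 begins at V = 64 kt.
Required ΔP = (64/6.46)^(1/0.647) = 9.907^1.546 ≈ 34.62 hPa.
P_c ≤ 1013 − 34.62 = 978.38, so the highest integer P_c is 978 hPa.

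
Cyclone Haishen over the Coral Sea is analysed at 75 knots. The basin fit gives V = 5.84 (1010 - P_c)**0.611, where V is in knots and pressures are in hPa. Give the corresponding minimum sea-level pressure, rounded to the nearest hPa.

ΔP = (V / 5.84)^(1/0.611) = (75/5.84)^1.637.
75/5.84 = 12.842; 12.842^1.637 ≈ 65.24 hPa.
P_c = 1010 − 65.24 = 944.76 ≈ 945 hPa.

945 hPa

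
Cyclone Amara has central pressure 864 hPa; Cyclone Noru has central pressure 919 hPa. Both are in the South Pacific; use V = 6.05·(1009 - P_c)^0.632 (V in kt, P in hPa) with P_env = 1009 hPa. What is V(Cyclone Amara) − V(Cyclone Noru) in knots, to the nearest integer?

Cyclone Amara: ΔP = 145; V ≈ 6.05 × 145^0.632 ≈ 140.52 kt.
Cyclone Noru: ΔP = 90; V ≈ 6.05 × 90^0.632 ≈ 103.95 kt.
Difference ≈ 140.52 − 103.95 = 36.57 → 37 kt.

37 kt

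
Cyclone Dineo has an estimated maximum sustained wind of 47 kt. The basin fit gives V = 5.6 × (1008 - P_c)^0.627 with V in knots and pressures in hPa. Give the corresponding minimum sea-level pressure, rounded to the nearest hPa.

978 hPa

ΔP = (V / 5.6)^(1/0.627) = (47/5.6)^1.595.
47/5.6 = 8.393; 8.393^1.595 ≈ 29.75 hPa.
P_c = 1008 − 29.75 = 978.25 ≈ 978 hPa.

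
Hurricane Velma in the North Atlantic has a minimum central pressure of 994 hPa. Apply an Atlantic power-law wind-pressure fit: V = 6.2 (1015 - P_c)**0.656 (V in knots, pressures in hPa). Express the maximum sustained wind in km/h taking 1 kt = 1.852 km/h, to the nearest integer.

ΔP = 1015 − 994 = 21 hPa.
V ≈ 6.2 × 21^0.656 = 6.2 × 7.368 ≈ 45.684 kt.
45.684 × 1.852 ≈ 84.61 km/h → 85 km/h.

85 km/h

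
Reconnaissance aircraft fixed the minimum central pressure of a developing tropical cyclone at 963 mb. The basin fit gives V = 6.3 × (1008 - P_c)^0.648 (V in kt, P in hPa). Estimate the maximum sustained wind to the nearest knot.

74 kt

ΔP = 1008 − 963 = 45 mb.
45^0.648 ≈ 11.784.
V ≈ 6.3 × 11.784 ≈ 74.2 kt.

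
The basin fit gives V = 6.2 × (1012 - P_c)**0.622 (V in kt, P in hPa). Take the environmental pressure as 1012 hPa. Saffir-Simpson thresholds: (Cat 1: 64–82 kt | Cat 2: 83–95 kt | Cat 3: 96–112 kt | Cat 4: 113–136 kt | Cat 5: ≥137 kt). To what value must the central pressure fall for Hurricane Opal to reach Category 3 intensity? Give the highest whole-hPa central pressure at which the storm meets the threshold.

Category 3 begins at V = 96 kt.
Required ΔP = (96/6.2)^(1/0.622) = 15.484^1.608 ≈ 81.84 hPa.
P_c ≤ 1012 − 81.84 = 930.16, so the highest integer P_c is 930 hPa.

930 hPa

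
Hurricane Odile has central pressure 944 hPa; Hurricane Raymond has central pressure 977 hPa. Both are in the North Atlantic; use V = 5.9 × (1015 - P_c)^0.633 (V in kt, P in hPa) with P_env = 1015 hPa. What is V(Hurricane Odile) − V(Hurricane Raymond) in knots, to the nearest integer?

29 kt

Hurricane Odile: ΔP = 71; V ≈ 5.9 × 71^0.633 ≈ 87.64 kt.
Hurricane Raymond: ΔP = 38; V ≈ 5.9 × 38^0.633 ≈ 59.00 kt.
Difference ≈ 87.64 − 59.00 = 28.64 → 29 kt.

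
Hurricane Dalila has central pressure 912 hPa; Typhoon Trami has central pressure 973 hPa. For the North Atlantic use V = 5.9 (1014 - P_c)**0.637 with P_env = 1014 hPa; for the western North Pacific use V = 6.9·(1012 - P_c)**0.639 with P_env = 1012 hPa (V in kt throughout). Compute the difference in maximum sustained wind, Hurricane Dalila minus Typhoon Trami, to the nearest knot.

Hurricane Dalila: ΔP = 102; V ≈ 5.9 × 102^0.637 ≈ 112.29 kt.
Typhoon Trami: ΔP = 39; V ≈ 6.9 × 39^0.639 ≈ 71.70 kt.
Difference ≈ 112.29 − 71.70 = 40.59 → 41 kt.

41 kt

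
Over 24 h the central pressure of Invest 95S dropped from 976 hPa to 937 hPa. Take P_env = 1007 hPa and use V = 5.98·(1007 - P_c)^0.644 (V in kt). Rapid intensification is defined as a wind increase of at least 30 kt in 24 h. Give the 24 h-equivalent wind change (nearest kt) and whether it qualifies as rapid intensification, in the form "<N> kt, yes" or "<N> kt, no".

38 kt, yes

V₁: ΔP = 31, V ≈ 5.98 × 31^0.644 ≈ 54.59 kt.
V₂: ΔP = 70, V ≈ 5.98 × 70^0.644 ≈ 92.25 kt.
ΔV over 24 h = 37.66 kt → 24 h equivalent = 37.66 × 24/24 ≈ 37.66 kt.
38 kt ≥ 30 kt ⇒ rapid intensification.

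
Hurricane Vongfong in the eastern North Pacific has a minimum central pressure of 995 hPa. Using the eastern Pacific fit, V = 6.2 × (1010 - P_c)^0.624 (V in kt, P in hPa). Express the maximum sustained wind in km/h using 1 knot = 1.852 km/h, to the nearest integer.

62 km/h

ΔP = 1010 − 995 = 15 hPa.
V ≈ 6.2 × 15^0.624 = 6.2 × 5.419 ≈ 33.595 kt.
33.595 × 1.852 ≈ 62.22 km/h → 62 km/h.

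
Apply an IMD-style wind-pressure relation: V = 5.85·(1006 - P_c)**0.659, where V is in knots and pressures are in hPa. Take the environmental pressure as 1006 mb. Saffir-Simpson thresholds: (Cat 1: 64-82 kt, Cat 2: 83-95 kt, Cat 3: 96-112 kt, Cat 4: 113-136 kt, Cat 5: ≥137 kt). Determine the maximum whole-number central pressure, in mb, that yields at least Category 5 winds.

886 mb

Category 5 begins at V = 137 kt.
Required ΔP = (137/5.85)^(1/0.659) = 23.419^1.517 ≈ 119.74 mb.
P_c ≤ 1006 − 119.74 = 886.26, so the highest integer P_c is 886 mb.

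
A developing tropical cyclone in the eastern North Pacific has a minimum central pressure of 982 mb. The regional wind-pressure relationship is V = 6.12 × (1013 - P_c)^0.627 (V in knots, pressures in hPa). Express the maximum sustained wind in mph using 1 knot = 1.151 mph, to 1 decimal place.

60.7 mph

ΔP = 1013 − 982 = 31 mb.
V ≈ 6.12 × 31^0.627 = 6.12 × 8.612 ≈ 52.703 kt.
52.703 × 1.151 ≈ 60.66 mph → 60.7 mph.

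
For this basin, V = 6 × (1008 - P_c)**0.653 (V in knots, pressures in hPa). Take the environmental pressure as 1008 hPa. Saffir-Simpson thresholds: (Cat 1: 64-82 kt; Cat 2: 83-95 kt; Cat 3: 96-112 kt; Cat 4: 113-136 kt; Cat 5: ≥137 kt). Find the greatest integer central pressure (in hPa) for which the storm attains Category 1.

Category 1 begins at V = 64 kt.
Required ΔP = (64/6)^(1/0.653) = 10.667^1.531 ≈ 37.52 hPa.
P_c ≤ 1008 − 37.52 = 970.48, so the highest integer P_c is 970 hPa.

970 hPa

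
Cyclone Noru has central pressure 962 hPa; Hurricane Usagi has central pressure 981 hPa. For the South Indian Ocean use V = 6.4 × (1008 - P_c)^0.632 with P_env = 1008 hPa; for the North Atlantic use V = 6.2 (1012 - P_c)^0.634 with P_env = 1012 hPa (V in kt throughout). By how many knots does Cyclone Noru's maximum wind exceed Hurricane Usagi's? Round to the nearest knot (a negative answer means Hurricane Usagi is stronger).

Cyclone Noru: ΔP = 46; V ≈ 6.4 × 46^0.632 ≈ 71.95 kt.
Hurricane Usagi: ΔP = 31; V ≈ 6.2 × 31^0.634 ≈ 54.69 kt.
Difference ≈ 71.95 − 54.69 = 17.26 → 17 kt.

17 kt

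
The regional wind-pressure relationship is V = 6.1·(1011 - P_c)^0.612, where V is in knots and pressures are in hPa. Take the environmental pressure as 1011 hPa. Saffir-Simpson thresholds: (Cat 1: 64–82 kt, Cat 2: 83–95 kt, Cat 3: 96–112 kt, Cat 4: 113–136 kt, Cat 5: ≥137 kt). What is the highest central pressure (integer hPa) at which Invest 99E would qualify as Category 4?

893 hPa

Category 4 begins at V = 113 kt.
Required ΔP = (113/6.1)^(1/0.612) = 18.525^1.634 ≈ 117.89 hPa.
P_c ≤ 1011 − 117.89 = 893.11, so the highest integer P_c is 893 hPa.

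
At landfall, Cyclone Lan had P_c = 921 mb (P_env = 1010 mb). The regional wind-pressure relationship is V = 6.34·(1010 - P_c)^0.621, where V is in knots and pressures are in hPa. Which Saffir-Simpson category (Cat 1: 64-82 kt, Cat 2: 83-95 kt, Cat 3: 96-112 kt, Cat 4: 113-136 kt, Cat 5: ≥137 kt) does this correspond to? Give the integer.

ΔP = 1010 − 921 = 89 mb.
V ≈ 6.34 × 89^0.621 = 6.34 × 16.24 ≈ 103 kt.
103 kt falls in the Category 3 band.

3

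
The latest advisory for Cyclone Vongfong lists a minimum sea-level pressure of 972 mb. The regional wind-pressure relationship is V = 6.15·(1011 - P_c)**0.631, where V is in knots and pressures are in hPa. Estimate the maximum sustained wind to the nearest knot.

62 kt

ΔP = 1011 − 972 = 39 mb.
39^0.631 ≈ 10.092.
V ≈ 6.15 × 10.092 ≈ 62.1 kt.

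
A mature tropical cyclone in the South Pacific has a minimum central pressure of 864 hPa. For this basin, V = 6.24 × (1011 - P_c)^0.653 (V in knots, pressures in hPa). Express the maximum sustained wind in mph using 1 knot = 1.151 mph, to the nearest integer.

187 mph

ΔP = 1011 − 864 = 147 hPa.
V ≈ 6.24 × 147^0.653 = 6.24 × 26.017 ≈ 162.346 kt.
162.346 × 1.151 ≈ 186.86 mph → 187 mph.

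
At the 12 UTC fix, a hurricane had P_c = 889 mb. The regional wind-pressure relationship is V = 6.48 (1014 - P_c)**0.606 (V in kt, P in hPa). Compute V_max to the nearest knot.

121 kt

ΔP = 1014 − 889 = 125 mb.
125^0.606 ≈ 18.652.
V ≈ 6.48 × 18.652 ≈ 120.9 kt.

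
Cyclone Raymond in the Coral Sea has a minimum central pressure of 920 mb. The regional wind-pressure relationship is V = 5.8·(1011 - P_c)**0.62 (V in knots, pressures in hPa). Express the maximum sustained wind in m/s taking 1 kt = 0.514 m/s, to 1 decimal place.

ΔP = 1011 − 920 = 91 mb.
V ≈ 5.8 × 91^0.62 = 5.8 × 16.391 ≈ 95.068 kt.
95.068 × 0.514 ≈ 48.86 m/s → 48.9 m/s.

48.9 m/s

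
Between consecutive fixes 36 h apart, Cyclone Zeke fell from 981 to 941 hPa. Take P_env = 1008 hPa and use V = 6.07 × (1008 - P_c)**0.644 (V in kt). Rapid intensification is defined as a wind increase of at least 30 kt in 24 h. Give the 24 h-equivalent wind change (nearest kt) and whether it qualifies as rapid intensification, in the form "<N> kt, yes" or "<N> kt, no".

V₁: ΔP = 27, V ≈ 6.07 × 27^0.644 ≈ 50.70 kt.
V₂: ΔP = 67, V ≈ 6.07 × 67^0.644 ≈ 91.03 kt.
ΔV over 36 h = 40.33 kt → 24 h equivalent = 40.33 × 24/36 ≈ 26.89 kt.
27 kt < 30 kt ⇒ not rapid intensification.

27 kt, no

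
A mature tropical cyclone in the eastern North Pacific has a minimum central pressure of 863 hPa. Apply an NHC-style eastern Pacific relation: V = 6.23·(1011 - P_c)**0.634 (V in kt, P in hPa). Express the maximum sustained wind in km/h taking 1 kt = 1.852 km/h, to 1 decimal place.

274.2 km/h

ΔP = 1011 − 863 = 148 hPa.
V ≈ 6.23 × 148^0.634 = 6.23 × 23.765 ≈ 148.059 kt.
148.059 × 1.852 ≈ 274.20 km/h → 274.2 km/h.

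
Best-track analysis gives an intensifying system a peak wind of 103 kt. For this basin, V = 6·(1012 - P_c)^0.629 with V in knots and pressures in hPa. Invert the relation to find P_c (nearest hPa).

920 hPa

ΔP = (V / 6)^(1/0.629) = (103/6)^1.590.
103/6 = 17.167; 17.167^1.590 ≈ 91.82 hPa.
P_c = 1012 − 91.82 = 920.18 ≈ 920 hPa.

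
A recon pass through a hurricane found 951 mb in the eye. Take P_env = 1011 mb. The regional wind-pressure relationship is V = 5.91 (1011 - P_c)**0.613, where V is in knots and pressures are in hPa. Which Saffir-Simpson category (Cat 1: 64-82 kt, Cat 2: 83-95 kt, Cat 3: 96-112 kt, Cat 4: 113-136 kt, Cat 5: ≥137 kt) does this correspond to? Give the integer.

1

ΔP = 1011 − 951 = 60 mb.
V ≈ 5.91 × 60^0.613 = 5.91 × 12.30 ≈ 73 kt.
73 kt falls in the Category 1 band.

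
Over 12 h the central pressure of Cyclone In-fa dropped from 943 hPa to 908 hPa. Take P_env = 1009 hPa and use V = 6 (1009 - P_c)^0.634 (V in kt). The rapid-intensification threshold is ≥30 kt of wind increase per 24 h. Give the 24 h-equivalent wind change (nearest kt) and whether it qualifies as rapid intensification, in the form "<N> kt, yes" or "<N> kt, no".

V₁: ΔP = 66, V ≈ 6 × 66^0.634 ≈ 85.46 kt.
V₂: ΔP = 101, V ≈ 6 × 101^0.634 ≈ 111.92 kt.
ΔV over 12 h = 26.46 kt → 24 h equivalent = 26.46 × 24/12 ≈ 52.92 kt.
53 kt ≥ 30 kt ⇒ rapid intensification.

53 kt, yes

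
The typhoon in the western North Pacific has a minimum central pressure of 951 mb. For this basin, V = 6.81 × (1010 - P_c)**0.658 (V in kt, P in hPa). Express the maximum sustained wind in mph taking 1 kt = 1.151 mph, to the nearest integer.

ΔP = 1010 − 951 = 59 mb.
V ≈ 6.81 × 59^0.658 = 6.81 × 14.629 ≈ 99.625 kt.
99.625 × 1.151 ≈ 114.67 mph → 115 mph.

115 mph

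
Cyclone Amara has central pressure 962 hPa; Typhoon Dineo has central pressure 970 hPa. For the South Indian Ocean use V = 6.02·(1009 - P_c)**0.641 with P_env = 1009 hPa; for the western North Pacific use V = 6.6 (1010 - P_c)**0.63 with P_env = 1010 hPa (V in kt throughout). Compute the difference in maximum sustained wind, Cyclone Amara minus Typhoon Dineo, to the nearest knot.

Cyclone Amara: ΔP = 47; V ≈ 6.02 × 47^0.641 ≈ 71.02 kt.
Typhoon Dineo: ΔP = 40; V ≈ 6.6 × 40^0.63 ≈ 67.43 kt.
Difference ≈ 71.02 − 67.43 = 3.59 → 4 kt.

4 kt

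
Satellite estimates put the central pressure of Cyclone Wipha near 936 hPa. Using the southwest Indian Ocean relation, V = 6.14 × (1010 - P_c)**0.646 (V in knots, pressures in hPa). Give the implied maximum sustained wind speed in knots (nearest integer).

ΔP = 1010 − 936 = 74 hPa.
74^0.646 ≈ 16.126.
V ≈ 6.14 × 16.126 ≈ 99.0 kt.

99 kt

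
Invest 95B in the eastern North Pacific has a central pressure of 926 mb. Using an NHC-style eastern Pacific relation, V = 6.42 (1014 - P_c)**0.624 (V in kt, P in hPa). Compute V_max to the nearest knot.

105 kt

ΔP = 1014 − 926 = 88 mb.
88^0.624 ≈ 16.344.
V ≈ 6.42 × 16.344 ≈ 104.9 kt.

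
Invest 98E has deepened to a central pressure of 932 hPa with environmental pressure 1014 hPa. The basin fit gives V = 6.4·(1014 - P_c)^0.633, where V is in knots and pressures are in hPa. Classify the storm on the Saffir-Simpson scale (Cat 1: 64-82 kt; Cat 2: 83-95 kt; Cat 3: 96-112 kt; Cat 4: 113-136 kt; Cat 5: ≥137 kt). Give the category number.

ΔP = 1014 − 932 = 82 hPa.
V ≈ 6.4 × 82^0.633 = 6.4 × 16.27 ≈ 104 kt.
104 kt falls in the Category 3 band.

3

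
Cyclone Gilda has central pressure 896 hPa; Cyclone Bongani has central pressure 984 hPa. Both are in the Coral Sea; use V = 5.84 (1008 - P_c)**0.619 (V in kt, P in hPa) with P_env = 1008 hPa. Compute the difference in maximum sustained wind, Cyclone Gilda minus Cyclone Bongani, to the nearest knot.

Cyclone Gilda: ΔP = 112; V ≈ 5.84 × 112^0.619 ≈ 108.36 kt.
Cyclone Bongani: ΔP = 24; V ≈ 5.84 × 24^0.619 ≈ 41.76 kt.
Difference ≈ 108.36 − 41.76 = 66.60 → 67 kt.

67 kt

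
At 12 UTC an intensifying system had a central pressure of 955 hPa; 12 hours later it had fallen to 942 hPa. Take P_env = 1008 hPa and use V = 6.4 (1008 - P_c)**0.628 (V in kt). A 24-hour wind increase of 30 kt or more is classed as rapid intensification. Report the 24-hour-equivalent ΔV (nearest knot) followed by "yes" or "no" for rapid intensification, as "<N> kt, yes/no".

V₁: ΔP = 53, V ≈ 6.4 × 53^0.628 ≈ 77.45 kt.
V₂: ΔP = 66, V ≈ 6.4 × 66^0.628 ≈ 88.89 kt.
ΔV over 12 h = 11.44 kt → 24 h equivalent = 11.44 × 24/12 ≈ 22.88 kt.
23 kt < 30 kt ⇒ not rapid intensification.

23 kt, no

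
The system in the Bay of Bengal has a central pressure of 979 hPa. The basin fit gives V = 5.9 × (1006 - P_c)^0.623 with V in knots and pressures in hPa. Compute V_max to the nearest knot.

ΔP = 1006 − 979 = 27 hPa.
27^0.623 ≈ 7.794.
V ≈ 5.9 × 7.794 ≈ 46.0 kt.

46 kt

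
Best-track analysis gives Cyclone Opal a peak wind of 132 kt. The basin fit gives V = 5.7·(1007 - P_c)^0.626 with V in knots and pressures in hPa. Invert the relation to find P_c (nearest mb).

ΔP = (V / 5.7)^(1/0.626) = (132/5.7)^1.597.
132/5.7 = 23.158; 23.158^1.597 ≈ 151.37 mb.
P_c = 1007 − 151.37 = 855.63 ≈ 856 mb.

856 mb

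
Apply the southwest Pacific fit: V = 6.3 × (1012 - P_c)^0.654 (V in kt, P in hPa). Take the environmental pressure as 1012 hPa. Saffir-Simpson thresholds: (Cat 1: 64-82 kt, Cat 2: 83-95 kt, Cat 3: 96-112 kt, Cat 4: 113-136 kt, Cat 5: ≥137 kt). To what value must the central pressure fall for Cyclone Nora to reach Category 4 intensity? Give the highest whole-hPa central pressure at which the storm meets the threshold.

929 hPa

Category 4 begins at V = 113 kt.
Required ΔP = (113/6.3)^(1/0.654) = 17.937^1.529 ≈ 82.61 hPa.
P_c ≤ 1012 − 82.61 = 929.39, so the highest integer P_c is 929 hPa.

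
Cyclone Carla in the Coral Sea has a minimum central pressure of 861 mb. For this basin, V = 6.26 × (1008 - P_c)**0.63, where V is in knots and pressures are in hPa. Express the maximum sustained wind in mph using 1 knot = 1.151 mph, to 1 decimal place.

167.1 mph

ΔP = 1008 − 861 = 147 mb.
V ≈ 6.26 × 147^0.63 = 6.26 × 23.196 ≈ 145.206 kt.
145.206 × 1.151 ≈ 167.13 mph → 167.1 mph.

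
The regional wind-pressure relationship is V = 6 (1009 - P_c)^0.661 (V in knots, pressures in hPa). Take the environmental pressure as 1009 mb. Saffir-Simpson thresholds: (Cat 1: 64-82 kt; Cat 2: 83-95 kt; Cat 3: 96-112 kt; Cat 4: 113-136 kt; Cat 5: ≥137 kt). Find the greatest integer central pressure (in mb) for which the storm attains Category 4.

924 mb

Category 4 begins at V = 113 kt.
Required ΔP = (113/6)^(1/0.661) = 18.833^1.513 ≈ 84.88 mb.
P_c ≤ 1009 − 84.88 = 924.12, so the highest integer P_c is 924 mb.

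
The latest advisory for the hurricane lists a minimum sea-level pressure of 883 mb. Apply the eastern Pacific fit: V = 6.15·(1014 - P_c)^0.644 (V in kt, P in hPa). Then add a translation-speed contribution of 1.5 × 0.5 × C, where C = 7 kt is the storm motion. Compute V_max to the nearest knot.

ΔP = 1014 − 883 = 131 mb.
131^0.644 ≈ 23.095.
V ≈ 6.15 × 23.095 ≈ 142.0 kt.
Translation term: 1.5 × 0.5 × 7 = 5.25 kt.
Corrected V ≈ 147.25 kt → 147 kt.

147 kt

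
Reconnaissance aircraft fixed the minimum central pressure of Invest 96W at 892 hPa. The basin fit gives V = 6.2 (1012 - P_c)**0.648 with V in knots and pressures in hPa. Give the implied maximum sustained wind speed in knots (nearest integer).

138 kt

ΔP = 1012 − 892 = 120 hPa.
120^0.648 ≈ 22.249.
V ≈ 6.2 × 22.249 ≈ 137.9 kt.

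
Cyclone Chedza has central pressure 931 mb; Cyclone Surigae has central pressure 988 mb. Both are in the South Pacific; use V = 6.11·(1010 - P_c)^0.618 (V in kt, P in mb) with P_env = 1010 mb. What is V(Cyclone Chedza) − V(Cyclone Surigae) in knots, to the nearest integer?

Cyclone Chedza: ΔP = 79; V ≈ 6.11 × 79^0.618 ≈ 90.94 kt.
Cyclone Surigae: ΔP = 22; V ≈ 6.11 × 22^0.618 ≈ 41.27 kt.
Difference ≈ 90.94 − 41.27 = 49.67 → 50 kt.

50 kt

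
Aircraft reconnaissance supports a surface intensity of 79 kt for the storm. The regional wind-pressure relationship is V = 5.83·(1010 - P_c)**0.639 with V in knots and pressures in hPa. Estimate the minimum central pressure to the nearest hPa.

ΔP = (V / 5.83)^(1/0.639) = (79/5.83)^1.565.
79/5.83 = 13.551; 13.551^1.565 ≈ 59.08 hPa.
P_c = 1010 − 59.08 = 950.92 ≈ 951 hPa.

951 hPa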